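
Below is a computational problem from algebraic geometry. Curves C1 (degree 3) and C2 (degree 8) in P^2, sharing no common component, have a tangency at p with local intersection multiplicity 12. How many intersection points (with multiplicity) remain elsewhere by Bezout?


By Bezout's theorem, the total intersection number is d1 * d2.
Total = 3 * 8 = 24
Intersection multiplicity at p = 12
Remaining intersections = 24 - 12 = 12

12


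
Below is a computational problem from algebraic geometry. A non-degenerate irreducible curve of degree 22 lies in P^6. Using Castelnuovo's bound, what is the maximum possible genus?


Castelnuovo's bound: write d - 1 = m(r-1) + epsilon with 0 <= epsilon < r-1.
d - 1 = 22 - 1 = 21
r - 1 = 6 - 1 = 5
21 = 4*5 + 1, so m = 4, epsilon = 1
pi(d, r) = m(m-1)(r-1)/2 + m*epsilon
= 4*3*5/2 + 4*1
= 60/2 + 4
= 30 + 4 = 34

34


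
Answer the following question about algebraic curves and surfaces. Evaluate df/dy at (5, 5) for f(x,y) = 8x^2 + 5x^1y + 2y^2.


df/dy = 5*x^1 + 2*2*y^1
At (5,5): 5*5^1 + 2*2*5^1
= 25 + 20
= 45

45


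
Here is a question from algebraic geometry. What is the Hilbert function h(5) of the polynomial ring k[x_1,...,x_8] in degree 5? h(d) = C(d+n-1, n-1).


The Hilbert function for the polynomial ring in 8 variables is:
h(d) = C(d+n-1, n-1)
h(5) = C(5+8-1, 8-1) = C(12, 7)
= 12! / (7! * 5!)
= 792

792


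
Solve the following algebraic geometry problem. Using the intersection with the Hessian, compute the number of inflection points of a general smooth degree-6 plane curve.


For a general smooth plane curve C of degree d, the inflection points are
the intersection of C with its Hessian curve, which has degree 3(d-2).
By Bezout, the total intersection number is d * 3(d-2) = 6 * 12 = 72.
For a general curve every flex is ordinary, so each contributes
multiplicity 1 to C·Hess(C), and the number of distinct inflection
points is 3d(d-2).
Inflection points = 3*6*(6-2) = 3*6*4 = 72

72


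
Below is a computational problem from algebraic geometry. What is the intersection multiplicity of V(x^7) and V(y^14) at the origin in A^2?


The intersection multiplicity of V(x^a) and V(y^b) at the origin is:
I(O; V(x^7), V(y^14)) = dim_k(k[x,y]/(x^7, y^14))
A basis for k[x,y]/(x^7, y^14) is the set of monomials x^i * y^j
where 0 <= i < 7 and 0 <= j < 14.
The number of such monomials is 7 * 14 = 98

98


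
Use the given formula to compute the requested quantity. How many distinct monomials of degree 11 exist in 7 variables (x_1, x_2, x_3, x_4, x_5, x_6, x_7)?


The number of degree-11 monomials in 7 variables is C(d+n-1, n-1).
= C(11+7-1, 7-1) = C(17, 6)
= 12376

12376


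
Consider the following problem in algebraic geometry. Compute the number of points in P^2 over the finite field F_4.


P^2(F_4) has (q^(n+1) - 1)/(q - 1) points.
= 4^2 + 4^1 + 4^0
= 16 + 4 + 1
= 21

21


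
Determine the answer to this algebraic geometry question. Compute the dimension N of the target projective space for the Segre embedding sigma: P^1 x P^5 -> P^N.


The Segre embedding maps P^m x P^n into P^N via
all products of coordinates from each factor.
N = (m+1)(n+1) - 1
N = (1+1)(5+1) - 1
N = 2*6 - 1
N = 12 - 1 = 11

11


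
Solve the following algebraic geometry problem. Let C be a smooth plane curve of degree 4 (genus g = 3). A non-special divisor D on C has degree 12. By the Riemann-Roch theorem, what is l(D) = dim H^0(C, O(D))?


First, compute the genus of a smooth plane curve of degree 4:
g = (d-1)(d-2)/2 = (4-1)(4-2)/2 = 3
For a non-special divisor D (i.e., h^1(D) = 0), Riemann-Roch gives:
l(D) = deg(D) - g + 1
Since deg(D) = 12 >= 2g - 1 = 5, D is non-special.
l(D) = 12 - 3 + 1 = 10

10


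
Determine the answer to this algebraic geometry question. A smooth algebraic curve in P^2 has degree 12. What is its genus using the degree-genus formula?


Using the genus formula for smooth plane curves:
g = (d-1)(d-2)/2
g = (12-1)(12-2)/2
g = 11*10/2
g = 110/2 = 55

55


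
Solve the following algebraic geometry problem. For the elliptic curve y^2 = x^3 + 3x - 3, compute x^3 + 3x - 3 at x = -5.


Compute x^3 + 3x - 3 at x = -5:
x^3 = (-5)^3 = -125
3*x = 3*(-5) = -15
Sum: -125 - 15 - 3 = -143

-143


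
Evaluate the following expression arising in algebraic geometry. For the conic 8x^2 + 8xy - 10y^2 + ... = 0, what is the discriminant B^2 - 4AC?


The discriminant of a conic Ax^2 + Bxy + Cy^2 + ... = 0 is B^2 - 4AC.
B^2 = 8^2 = 64
4AC = 4*8*(-10) = -320
Discriminant = 64 + 320 = 384

384


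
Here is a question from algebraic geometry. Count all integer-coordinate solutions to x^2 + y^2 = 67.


Systematically check integer values of x where x^2 <= 67.
For each valid x, check if 67 - x^2 is a perfect square.
Total integer solutions found: 0

0


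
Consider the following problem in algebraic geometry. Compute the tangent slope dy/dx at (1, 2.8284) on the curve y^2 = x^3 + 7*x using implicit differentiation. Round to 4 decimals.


Using implicit differentiation of y^2 = x^3 + 7*x:
2y * dy/dx = 3x^2 + 7
dy/dx = (3x^2 + 7)/(2y)
Numerator: 3*1^2 + 7 = 10
Denominator: 2*2.8284 = 5.6568
dy/dx = 10/5.6568 = 1.7678

1.7678


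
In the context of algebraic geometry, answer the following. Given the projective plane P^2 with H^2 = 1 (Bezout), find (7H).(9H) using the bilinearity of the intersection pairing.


Using bilinearity of the intersection pairing on the projective plane P^2:
(aH).(bH) = ab * (H.H)
We have H^2 = 1 (Bezout).
D.E = (7H).(9H) = 7*9*1
= 63*1
= 63

63


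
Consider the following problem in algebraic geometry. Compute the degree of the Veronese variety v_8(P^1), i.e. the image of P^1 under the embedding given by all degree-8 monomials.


The Veronese variety v_8(P^1) has degree d^r.
d^r = 8^1 = 8

8


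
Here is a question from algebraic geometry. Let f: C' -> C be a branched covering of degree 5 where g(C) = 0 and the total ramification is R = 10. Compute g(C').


Riemann-Hurwitz formula: 2g' - 2 = d(2g - 2) + R
Given: d = 5, g = 0, R = 10
2g' - 2 = 5*(2*0 - 2) + 10
2g' - 2 = 5*(-2) + 10
2g' - 2 = -10 + 10 = 0
2g' = 2
g' = 1

1


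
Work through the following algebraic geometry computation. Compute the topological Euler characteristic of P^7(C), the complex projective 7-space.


The complex projective space P^7 has one cell in each even real dimension 0, 2, ..., 14.
The cohomology groups are H^{2k}(P^7) = Z for k = 0,...,7, and 0 otherwise.
Euler characteristic = sum of Betti numbers = 1 per even-dimensional cohomology group.
chi(P^7) = 7 + 1 = 8

8


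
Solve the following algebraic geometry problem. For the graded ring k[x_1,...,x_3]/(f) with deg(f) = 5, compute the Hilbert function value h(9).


For R = k[x_1,...,x_n]/(f) with f homogeneous of degree e:
The Hilbert series is (1 - t^e)/(1 - t)^n.
So h(d) = C(d+n-1, n-1) - C(d-e+n-1, n-1) for d >= e.
With n=3, e=5, d=9:
C(9+3-1, 3-1) = C(11, 2) = 55
C(9-5+3-1, 3-1) = C(6, 2) = 15
h(9) = 55 - 15 = 40

40


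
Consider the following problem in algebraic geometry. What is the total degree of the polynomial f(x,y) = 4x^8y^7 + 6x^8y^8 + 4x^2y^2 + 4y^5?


Examine each term for its total degree (sum of exponents).
  Term '4x^8y^7' has total degree 8+7 = 15.
  Term '6x^8y^8' has total degree 8+8 = 16.
  Term '4x^2y^2' has total degree 2+2 = 4.
  Term '4y^5' has total degree 0+5 = 5.
The maximum total degree among all terms is 16.

16


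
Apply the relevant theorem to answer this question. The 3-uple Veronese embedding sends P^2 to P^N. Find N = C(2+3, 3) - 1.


The Veronese embedding v_d: P^n -> P^N maps each point to all
degree-d monomials in n+1 homogeneous coordinates.
N = C(n+d, d) - 1
N = C(2+3, 3) - 1
N = C(5, 3) - 1
C(5, 3) = 10
N = 10 - 1 = 9

9


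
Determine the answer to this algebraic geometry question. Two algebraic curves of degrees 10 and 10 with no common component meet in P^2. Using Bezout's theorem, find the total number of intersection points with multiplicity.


Bezout's theorem states the intersection count equals the product of degrees.
Intersection count = 10 * 10 = 100

100


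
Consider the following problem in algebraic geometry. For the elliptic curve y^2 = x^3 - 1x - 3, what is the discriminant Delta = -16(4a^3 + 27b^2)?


Compute each component:
4a^3 = 4*(-1)^3 = 4*(-1) = -4
27b^2 = 27*(-3)^2 = 27*9 = 243
4a^3 + 27b^2 = -4 + 243 = 239
Delta = -16*239 = -3824

-3824


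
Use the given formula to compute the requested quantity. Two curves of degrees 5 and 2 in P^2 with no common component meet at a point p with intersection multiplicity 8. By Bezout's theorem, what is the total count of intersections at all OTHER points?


By Bezout's theorem, the total intersection number is d1 * d2.
Total = 5 * 2 = 10
Intersection multiplicity at p = 8
Remaining intersections = 10 - 8 = 2

2


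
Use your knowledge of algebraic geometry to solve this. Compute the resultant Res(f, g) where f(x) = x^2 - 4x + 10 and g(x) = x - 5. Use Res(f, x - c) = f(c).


For Res(f, x - c), we evaluate f at x = c.
f(5) = 5^2 - 4*5 + 10
= 25 - 20 + 10
= 5 + 10 = 15
Res(f, g) = 15

15


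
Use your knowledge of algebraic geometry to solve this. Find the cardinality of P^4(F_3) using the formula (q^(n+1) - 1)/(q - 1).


P^4(F_3) has (q^(n+1) - 1)/(q - 1) points.
= 3^4 + 3^3 + 3^2 + 3^1 + 3^0
= 81 + 27 + 9 + 3 + 1
= 121

121


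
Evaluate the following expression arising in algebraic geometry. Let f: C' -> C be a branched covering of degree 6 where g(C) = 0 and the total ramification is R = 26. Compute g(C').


Riemann-Hurwitz formula: 2g' - 2 = d(2g - 2) + R
Given: d = 6, g = 0, R = 26
2g' - 2 = 6*(2*0 - 2) + 26
2g' - 2 = 6*(-2) + 26
2g' - 2 = -12 + 26 = 14
2g' = 16
g' = 8

8


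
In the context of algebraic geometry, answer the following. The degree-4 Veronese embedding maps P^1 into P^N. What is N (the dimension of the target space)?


The Veronese embedding v_d: P^n -> P^N maps each point to all
degree-d monomials in n+1 homogeneous coordinates.
N = C(n+d, d) - 1
N = C(1+4, 4) - 1
N = C(5, 4) - 1
C(5, 4) = 5
N = 5 - 1 = 4

4


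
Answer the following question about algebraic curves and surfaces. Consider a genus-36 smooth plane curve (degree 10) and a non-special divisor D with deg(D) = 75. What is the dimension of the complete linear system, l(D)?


First, compute the genus of a smooth plane curve of degree 10:
g = (d-1)(d-2)/2 = (10-1)(10-2)/2 = 36
For a non-special divisor D (i.e., h^1(D) = 0), Riemann-Roch gives:
l(D) = deg(D) - g + 1
Since deg(D) = 75 >= 2g - 1 = 71, D is non-special.
l(D) = 75 - 36 + 1 = 40

40


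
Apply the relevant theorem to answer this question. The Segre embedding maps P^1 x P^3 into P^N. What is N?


The Segre embedding maps P^m x P^n into P^N via
all products of coordinates from each factor.
N = (m+1)(n+1) - 1
N = (1+1)(3+1) - 1
N = 2*4 - 1
N = 8 - 1 = 7

7


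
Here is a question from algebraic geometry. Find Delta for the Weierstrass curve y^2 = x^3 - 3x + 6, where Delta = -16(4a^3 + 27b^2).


Compute each component:
4a^3 = 4*(-3)^3 = 4*(-27) = -108
27b^2 = 27*6^2 = 27*36 = 972
4a^3 + 27b^2 = -108 + 972 = 864
Delta = -16*864 = -13824

-13824


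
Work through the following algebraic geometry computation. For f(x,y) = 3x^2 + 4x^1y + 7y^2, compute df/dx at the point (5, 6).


df/dx = 2*3*x^1 + 1*4*x^0*y
At (5,6): 2*3*5^1 + 1*4*5^0*6
= 30 + 24
= 54

54


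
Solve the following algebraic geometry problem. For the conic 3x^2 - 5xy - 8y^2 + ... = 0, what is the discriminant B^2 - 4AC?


The discriminant of a conic Ax^2 + Bxy + Cy^2 + ... = 0 is B^2 - 4AC.
B^2 = (-5)^2 = 25
4AC = 4*3*(-8) = -96
Discriminant = 25 + 96 = 121

121


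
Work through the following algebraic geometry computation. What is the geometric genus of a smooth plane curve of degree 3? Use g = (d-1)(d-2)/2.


Using the genus formula for smooth plane curves:
g = (d-1)(d-2)/2
g = (3-1)(3-2)/2
g = 2*1/2
g = 2/2 = 1

1


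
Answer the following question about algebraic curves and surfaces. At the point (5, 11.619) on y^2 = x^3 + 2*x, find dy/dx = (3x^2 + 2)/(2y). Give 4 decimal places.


Using implicit differentiation of y^2 = x^3 + 2*x:
2y * dy/dx = 3x^2 + 2
dy/dx = (3x^2 + 2)/(2y)
Numerator: 3*5^2 + 2 = 77
Denominator: 2*11.619 = 23.238
dy/dx = 77/23.238 = 3.3135

3.3135


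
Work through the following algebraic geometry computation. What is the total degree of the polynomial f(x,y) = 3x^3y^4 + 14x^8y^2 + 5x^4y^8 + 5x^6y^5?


Examine each term for its total degree (sum of exponents).
  Term '3x^3y^4' has total degree 3+4 = 7.
  Term '14x^8y^2' has total degree 8+2 = 10.
  Term '5x^4y^8' has total degree 4+8 = 12.
  Term '5x^6y^5' has total degree 6+5 = 11.
The maximum total degree among all terms is 12.

12


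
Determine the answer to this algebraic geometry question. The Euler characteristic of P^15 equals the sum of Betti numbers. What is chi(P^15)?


The complex projective space P^15 has one cell in each even real dimension 0, 2, ..., 30.
The cohomology groups are H^{2k}(P^15) = Z for k = 0,...,15, and 0 otherwise.
Euler characteristic = sum of Betti numbers = 1 per even-dimensional cohomology group.
chi(P^15) = 15 + 1 = 16

16


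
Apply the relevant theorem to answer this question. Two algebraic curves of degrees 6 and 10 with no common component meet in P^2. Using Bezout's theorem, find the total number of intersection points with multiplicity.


Bezout's theorem states the intersection count equals the product of degrees.
Intersection count = 6 * 10 = 60

60


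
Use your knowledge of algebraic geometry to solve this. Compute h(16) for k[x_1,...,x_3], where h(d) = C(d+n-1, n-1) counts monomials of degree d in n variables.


The Hilbert function for the polynomial ring in 3 variables is:
h(d) = C(d+n-1, n-1)
h(16) = C(16+3-1, 3-1) = C(18, 2)
= 18! / (2! * 16!)
= 153

153


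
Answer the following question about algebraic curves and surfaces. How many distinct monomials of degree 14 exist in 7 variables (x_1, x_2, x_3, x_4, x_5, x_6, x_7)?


The number of degree-14 monomials in 7 variables is C(d+n-1, n-1).
= C(14+7-1, 7-1) = C(20, 6)
= 38760

38760


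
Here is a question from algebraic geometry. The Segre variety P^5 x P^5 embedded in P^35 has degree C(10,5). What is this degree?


The degree of the Segre variety P^5 x P^5 is C(m+n, m).
= C(10, 5)
= 252

252


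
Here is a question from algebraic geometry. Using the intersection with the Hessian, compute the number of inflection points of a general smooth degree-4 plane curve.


For a general smooth plane curve C of degree d, the inflection points are
the intersection of C with its Hessian curve, which has degree 3(d-2).
By Bezout, the total intersection number is d * 3(d-2) = 4 * 6 = 24.
For a general curve every flex is ordinary, so each contributes
multiplicity 1 to C·Hess(C), and the number of distinct inflection
points is 3d(d-2).
Inflection points = 3*4*(4-2) = 3*4*2 = 24

24


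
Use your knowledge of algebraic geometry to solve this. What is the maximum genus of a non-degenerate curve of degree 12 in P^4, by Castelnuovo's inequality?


Castelnuovo's bound: write d - 1 = m(r-1) + epsilon with 0 <= epsilon < r-1.
d - 1 = 12 - 1 = 11
r - 1 = 4 - 1 = 3
11 = 3*3 + 2, so m = 3, epsilon = 2
pi(d, r) = m(m-1)(r-1)/2 + m*epsilon
= 3*2*3/2 + 3*2
= 18/2 + 6
= 9 + 6 = 15

15


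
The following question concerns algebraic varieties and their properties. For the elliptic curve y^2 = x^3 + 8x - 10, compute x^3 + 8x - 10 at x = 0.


Compute x^3 + 8x - 10 at x = 0:
x^3 = 0^3 = 0
8*x = 8*0 = 0
Sum: 0 + 0 - 10 = -10

-10


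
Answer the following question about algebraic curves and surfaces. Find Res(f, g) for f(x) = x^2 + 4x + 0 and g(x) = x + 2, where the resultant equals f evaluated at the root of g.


For Res(f, x - c), we evaluate f at x = c.
f(-2) = (-2)^2 + 4*(-2) + 0
= 4 - 8 + 0
= -4 + 0 = -4
Res(f, g) = -4

-4


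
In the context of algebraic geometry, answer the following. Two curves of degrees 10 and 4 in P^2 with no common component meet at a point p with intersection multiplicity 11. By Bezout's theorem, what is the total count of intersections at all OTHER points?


By Bezout's theorem, the total intersection number is d1 * d2.
Total = 10 * 4 = 40
Intersection multiplicity at p = 11
Remaining intersections = 40 - 11 = 29

29


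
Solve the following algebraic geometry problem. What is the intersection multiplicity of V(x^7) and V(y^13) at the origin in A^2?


The intersection multiplicity of V(x^a) and V(y^b) at the origin is:
I(O; V(x^7), V(y^13)) = dim_k(k[x,y]/(x^7, y^13))
A basis for k[x,y]/(x^7, y^13) is the set of monomials x^i * y^j
where 0 <= i < 7 and 0 <= j < 13.
The number of such monomials is 7 * 13 = 91

91


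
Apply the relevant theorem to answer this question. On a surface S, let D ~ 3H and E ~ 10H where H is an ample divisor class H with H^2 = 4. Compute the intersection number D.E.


Using bilinearity of the intersection pairing on a surface S:
(aH).(bH) = ab * (H.H)
We have H^2 = 4.
D.E = (3H).(10H) = 3*10*4
= 30*4
= 120

120


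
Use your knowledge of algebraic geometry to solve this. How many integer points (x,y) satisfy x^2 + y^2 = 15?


Systematically check integer values of x where x^2 <= 15.
For each valid x, check if 15 - x^2 is a perfect square.
Total integer solutions found: 0

0


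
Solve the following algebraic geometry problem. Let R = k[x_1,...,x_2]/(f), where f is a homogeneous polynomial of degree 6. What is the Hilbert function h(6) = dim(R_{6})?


For R = k[x_1,...,x_n]/(f) with f homogeneous of degree e:
The Hilbert series is (1 - t^e)/(1 - t)^n.
So h(d) = C(d+n-1, n-1) - C(d-e+n-1, n-1) for d >= e.
With n=2, e=6, d=6:
C(6+2-1, 2-1) = C(7, 1) = 7
C(6-6+2-1, 2-1) = C(1, 1) = 1
h(6) = 7 - 1 = 6

6


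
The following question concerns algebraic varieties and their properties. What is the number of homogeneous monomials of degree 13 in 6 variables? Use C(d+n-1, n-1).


The number of degree-13 monomials in 6 variables is C(d+n-1, n-1).
= C(13+6-1, 6-1) = C(18, 5)
= 8568

8568


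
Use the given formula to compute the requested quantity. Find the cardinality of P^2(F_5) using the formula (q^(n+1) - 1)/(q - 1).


P^2(F_5) has (q^(n+1) - 1)/(q - 1) points.
= 5^2 + 5^1 + 5^0
= 25 + 5 + 1
= 31

31


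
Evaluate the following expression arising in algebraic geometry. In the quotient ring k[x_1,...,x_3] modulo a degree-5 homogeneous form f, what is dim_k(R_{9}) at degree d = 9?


For R = k[x_1,...,x_n]/(f) with f homogeneous of degree e:
The Hilbert series is (1 - t^e)/(1 - t)^n.
So h(d) = C(d+n-1, n-1) - C(d-e+n-1, n-1) for d >= e.
With n=3, e=5, d=9:
C(9+3-1, 3-1) = C(11, 2) = 55
C(9-5+3-1, 3-1) = C(6, 2) = 15
h(9) = 55 - 15 = 40

40


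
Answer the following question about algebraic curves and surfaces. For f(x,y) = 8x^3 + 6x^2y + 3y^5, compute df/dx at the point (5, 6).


df/dx = 3*8*x^2 + 2*6*x^1*y
At (5,6): 3*8*5^2 + 2*6*5^1*6
= 600 + 360
= 960

960


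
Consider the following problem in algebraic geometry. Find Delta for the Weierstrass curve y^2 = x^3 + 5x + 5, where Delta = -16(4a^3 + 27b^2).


Compute each component:
4a^3 = 4*5^3 = 4*125 = 500
27b^2 = 27*5^2 = 27*25 = 675
4a^3 + 27b^2 = 500 + 675 = 1175
Delta = -16*1175 = -18800

-18800


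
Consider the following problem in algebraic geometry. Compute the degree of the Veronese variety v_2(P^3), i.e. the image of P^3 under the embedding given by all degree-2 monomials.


The Veronese variety v_2(P^3) has degree d^r.
d^r = 2^3 = 8

8


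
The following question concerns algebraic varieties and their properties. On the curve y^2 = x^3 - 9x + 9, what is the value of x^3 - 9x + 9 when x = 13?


Compute x^3 - 9x + 9 at x = 13:
x^3 = 13^3 = 2197
(-9)*x = (-9)*13 = -117
Sum: 2197 - 117 + 9 = 2089

2089


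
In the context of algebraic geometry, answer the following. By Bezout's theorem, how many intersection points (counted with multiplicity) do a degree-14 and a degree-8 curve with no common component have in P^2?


Bezout's theorem states the intersection count equals the product of degrees.
Intersection count = 14 * 8 = 112

112


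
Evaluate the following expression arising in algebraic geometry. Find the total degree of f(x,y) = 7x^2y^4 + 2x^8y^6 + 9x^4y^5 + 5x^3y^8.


Examine each term for its total degree (sum of exponents).
  Term '7x^2y^4' has total degree 2+4 = 6.
  Term '2x^8y^6' has total degree 8+6 = 14.
  Term '9x^4y^5' has total degree 4+5 = 9.
  Term '5x^3y^8' has total degree 3+8 = 11.
The maximum total degree among all terms is 14.

14


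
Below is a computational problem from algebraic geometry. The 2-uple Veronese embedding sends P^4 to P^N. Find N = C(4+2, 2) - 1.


The Veronese embedding v_d: P^n -> P^N maps each point to all
degree-d monomials in n+1 homogeneous coordinates.
N = C(n+d, d) - 1
N = C(4+2, 2) - 1
N = C(6, 2) - 1
C(6, 2) = 15
N = 15 - 1 = 14

14


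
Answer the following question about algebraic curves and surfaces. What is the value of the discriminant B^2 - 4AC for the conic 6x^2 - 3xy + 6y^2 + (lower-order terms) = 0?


The discriminant of a conic Ax^2 + Bxy + Cy^2 + ... = 0 is B^2 - 4AC.
B^2 = (-3)^2 = 9
4AC = 4*6*6 = 144
Discriminant = 9 - 144 = -135

-135


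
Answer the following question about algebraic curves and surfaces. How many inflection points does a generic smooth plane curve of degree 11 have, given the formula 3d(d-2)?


For a general smooth plane curve C of degree d, the inflection points are
the intersection of C with its Hessian curve, which has degree 3(d-2).
By Bezout, the total intersection number is d * 3(d-2) = 11 * 27 = 297.
For a general curve every flex is ordinary, so each contributes
multiplicity 1 to C·Hess(C), and the number of distinct inflection
points is 3d(d-2).
Inflection points = 3*11*(11-2) = 3*11*9 = 297

297


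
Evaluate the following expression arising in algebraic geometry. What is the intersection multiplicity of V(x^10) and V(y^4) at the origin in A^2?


The intersection multiplicity of V(x^a) and V(y^b) at the origin is:
I(O; V(x^10), V(y^4)) = dim_k(k[x,y]/(x^10, y^4))
A basis for k[x,y]/(x^10, y^4) is the set of monomials x^i * y^j
where 0 <= i < 10 and 0 <= j < 4.
The number of such monomials is 10 * 4 = 40

40


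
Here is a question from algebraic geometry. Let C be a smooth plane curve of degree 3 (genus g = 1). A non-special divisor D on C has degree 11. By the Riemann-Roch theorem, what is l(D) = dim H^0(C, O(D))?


First, compute the genus of a smooth plane curve of degree 3:
g = (d-1)(d-2)/2 = (3-1)(3-2)/2 = 1
For a non-special divisor D (i.e., h^1(D) = 0), Riemann-Roch gives:
l(D) = deg(D) - g + 1
Since deg(D) = 11 >= 2g - 1 = 1, D is non-special.
l(D) = 11 - 1 + 1 = 11

11


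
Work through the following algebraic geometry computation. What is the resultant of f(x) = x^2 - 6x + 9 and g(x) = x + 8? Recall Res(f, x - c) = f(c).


For Res(f, x - c), we evaluate f at x = c.
f(-8) = (-8)^2 - 6*(-8) + 9
= 64 + 48 + 9
= 112 + 9 = 121
Res(f, g) = 121

121


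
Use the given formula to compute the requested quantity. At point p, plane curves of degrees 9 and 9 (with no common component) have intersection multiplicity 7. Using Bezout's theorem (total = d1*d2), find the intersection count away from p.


By Bezout's theorem, the total intersection number is d1 * d2.
Total = 9 * 9 = 81
Intersection multiplicity at p = 7
Remaining intersections = 81 - 7 = 74

74


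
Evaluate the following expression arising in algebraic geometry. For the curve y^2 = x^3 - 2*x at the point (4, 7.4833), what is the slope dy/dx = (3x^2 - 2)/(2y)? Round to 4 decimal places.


Using implicit differentiation of y^2 = x^3 - 2*x:
2y * dy/dx = 3x^2 - 2
dy/dx = (3x^2 - 2)/(2y)
Numerator: 3*4^2 - 2 = 46
Denominator: 2*7.4833 = 14.9666
dy/dx = 46/14.9666 = 3.0735

3.0735


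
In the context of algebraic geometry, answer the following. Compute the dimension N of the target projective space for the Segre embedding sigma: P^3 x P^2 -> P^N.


The Segre embedding maps P^m x P^n into P^N via
all products of coordinates from each factor.
N = (m+1)(n+1) - 1
N = (3+1)(2+1) - 1
N = 4*3 - 1
N = 12 - 1 = 11

11


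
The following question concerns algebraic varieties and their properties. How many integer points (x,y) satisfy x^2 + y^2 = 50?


Systematically check integer values of x where x^2 <= 50.
For each valid x, check if 50 - x^2 is a perfect square.
x=1: 50 - 1 = 49, sqrt = 7 (valid)
x=5: 50 - 25 = 25, sqrt = 5 (valid)
x=7: 50 - 49 = 1, sqrt = 1 (valid)
Total integer solutions found: 12

12


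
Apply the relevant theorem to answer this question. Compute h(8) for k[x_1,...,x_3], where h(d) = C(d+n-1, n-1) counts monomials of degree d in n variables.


The Hilbert function for the polynomial ring in 3 variables is:
h(d) = C(d+n-1, n-1)
h(8) = C(8+3-1, 3-1) = C(10, 2)
= 10! / (2! * 8!)
= 45

45


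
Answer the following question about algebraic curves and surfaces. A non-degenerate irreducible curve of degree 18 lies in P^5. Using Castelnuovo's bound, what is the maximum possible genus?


Castelnuovo's bound: write d - 1 = m(r-1) + epsilon with 0 <= epsilon < r-1.
d - 1 = 18 - 1 = 17
r - 1 = 5 - 1 = 4
17 = 4*4 + 1, so m = 4, epsilon = 1
pi(d, r) = m(m-1)(r-1)/2 + m*epsilon
= 4*3*4/2 + 4*1
= 48/2 + 4
= 24 + 4 = 28

28


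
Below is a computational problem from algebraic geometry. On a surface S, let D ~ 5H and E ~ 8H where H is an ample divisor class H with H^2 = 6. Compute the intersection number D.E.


Using bilinearity of the intersection pairing on a surface S:
(aH).(bH) = ab * (H.H)
We have H^2 = 6.
D.E = (5H).(8H) = 5*8*6
= 40*6
= 240

240


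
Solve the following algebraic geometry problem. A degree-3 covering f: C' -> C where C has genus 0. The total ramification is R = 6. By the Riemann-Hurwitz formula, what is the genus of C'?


Riemann-Hurwitz formula: 2g' - 2 = d(2g - 2) + R
Given: d = 3, g = 0, R = 6
2g' - 2 = 3*(2*0 - 2) + 6
2g' - 2 = 3*(-2) + 6
2g' - 2 = -6 + 6 = 0
2g' = 2
g' = 1

1


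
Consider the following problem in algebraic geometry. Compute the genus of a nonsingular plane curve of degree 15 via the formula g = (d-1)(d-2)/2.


Using the genus formula for smooth plane curves:
g = (d-1)(d-2)/2
g = (15-1)(15-2)/2
g = 14*13/2
g = 182/2 = 91

91


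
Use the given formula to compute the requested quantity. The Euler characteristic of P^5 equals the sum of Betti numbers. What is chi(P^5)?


The complex projective space P^5 has one cell in each even real dimension 0, 2, ..., 10.
The cohomology groups are H^{2k}(P^5) = Z for k = 0,...,5, and 0 otherwise.
Euler characteristic = sum of Betti numbers = 1 per even-dimensional cohomology group.
chi(P^5) = 5 + 1 = 6

6


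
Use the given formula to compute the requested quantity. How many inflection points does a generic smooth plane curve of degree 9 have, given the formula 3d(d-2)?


For a general smooth plane curve C of degree d, the inflection points are
the intersection of C with its Hessian curve, which has degree 3(d-2).
By Bezout, the total intersection number is d * 3(d-2) = 9 * 21 = 189.
For a general curve every flex is ordinary, so each contributes
multiplicity 1 to C·Hess(C), and the number of distinct inflection
points is 3d(d-2).
Inflection points = 3*9*(9-2) = 3*9*7 = 189

189


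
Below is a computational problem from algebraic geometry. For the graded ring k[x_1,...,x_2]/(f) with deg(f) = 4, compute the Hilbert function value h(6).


For R = k[x_1,...,x_n]/(f) with f homogeneous of degree e:
The Hilbert series is (1 - t^e)/(1 - t)^n.
So h(d) = C(d+n-1, n-1) - C(d-e+n-1, n-1) for d >= e.
With n=2, e=4, d=6:
C(6+2-1, 2-1) = C(7, 1) = 7
C(6-4+2-1, 2-1) = C(3, 1) = 3
h(6) = 7 - 3 = 4

4


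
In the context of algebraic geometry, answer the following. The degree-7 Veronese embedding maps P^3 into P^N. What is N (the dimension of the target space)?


The Veronese embedding v_d: P^n -> P^N maps each point to all
degree-d monomials in n+1 homogeneous coordinates.
N = C(n+d, d) - 1
N = C(3+7, 7) - 1
N = C(10, 7) - 1
C(10, 7) = 120
N = 120 - 1 = 119

119


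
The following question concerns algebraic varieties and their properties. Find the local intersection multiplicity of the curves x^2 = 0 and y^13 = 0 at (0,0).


The intersection multiplicity of V(x^a) and V(y^b) at the origin is:
I(O; V(x^2), V(y^13)) = dim_k(k[x,y]/(x^2, y^13))
A basis for k[x,y]/(x^2, y^13) is the set of monomials x^i * y^j
where 0 <= i < 2 and 0 <= j < 13.
The number of such monomials is 2 * 13 = 26

26


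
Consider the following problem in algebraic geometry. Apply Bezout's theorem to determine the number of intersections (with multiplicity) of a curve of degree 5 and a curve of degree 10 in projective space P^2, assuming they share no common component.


Bezout's theorem states the intersection count equals the product of degrees.
Intersection count = 5 * 10 = 50

50


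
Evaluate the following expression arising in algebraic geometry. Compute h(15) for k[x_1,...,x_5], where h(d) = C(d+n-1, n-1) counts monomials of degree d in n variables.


The Hilbert function for the polynomial ring in 5 variables is:
h(d) = C(d+n-1, n-1)
h(15) = C(15+5-1, 5-1) = C(19, 4)
= 19! / (4! * 15!)
= 3876

3876


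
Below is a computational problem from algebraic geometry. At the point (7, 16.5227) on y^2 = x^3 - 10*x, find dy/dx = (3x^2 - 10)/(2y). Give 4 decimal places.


Using implicit differentiation of y^2 = x^3 - 10*x:
2y * dy/dx = 3x^2 - 10
dy/dx = (3x^2 - 10)/(2y)
Numerator: 3*7^2 - 10 = 137
Denominator: 2*16.5227 = 33.0454
dy/dx = 137/33.0454 = 4.1458

4.1458


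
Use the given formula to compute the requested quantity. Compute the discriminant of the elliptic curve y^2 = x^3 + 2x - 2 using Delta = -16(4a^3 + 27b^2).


Compute each component:
4a^3 = 4*2^3 = 4*8 = 32
27b^2 = 27*(-2)^2 = 27*4 = 108
4a^3 + 27b^2 = 32 + 108 = 140
Delta = -16*140 = -2240

-2240


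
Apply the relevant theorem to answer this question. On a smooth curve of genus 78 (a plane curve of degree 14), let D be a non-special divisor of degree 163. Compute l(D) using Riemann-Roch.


First, compute the genus of a smooth plane curve of degree 14:
g = (d-1)(d-2)/2 = (14-1)(14-2)/2 = 78
For a non-special divisor D (i.e., h^1(D) = 0), Riemann-Roch gives:
l(D) = deg(D) - g + 1
Since deg(D) = 163 >= 2g - 1 = 155, D is non-special.
l(D) = 163 - 78 + 1 = 86

86


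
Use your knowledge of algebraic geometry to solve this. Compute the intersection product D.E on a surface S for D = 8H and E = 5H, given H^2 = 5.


Using bilinearity of the intersection pairing on a surface S:
(aH).(bH) = ab * (H.H)
We have H^2 = 5.
D.E = (8H).(5H) = 8*5*5
= 40*5
= 200

200


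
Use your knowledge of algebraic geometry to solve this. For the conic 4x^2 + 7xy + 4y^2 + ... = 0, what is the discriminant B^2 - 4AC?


The discriminant of a conic Ax^2 + Bxy + Cy^2 + ... = 0 is B^2 - 4AC.
B^2 = 7^2 = 49
4AC = 4*4*4 = 64
Discriminant = 49 - 64 = -15

-15


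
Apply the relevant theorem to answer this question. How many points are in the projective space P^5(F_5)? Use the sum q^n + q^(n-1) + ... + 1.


P^5(F_5) has (q^(n+1) - 1)/(q - 1) points.
= 5^5 + 5^4 + 5^3 + 5^2 + 5^1 + 5^0
= 3125 + 625 + 125 + 25 + 5 + 1
= 3906

3906


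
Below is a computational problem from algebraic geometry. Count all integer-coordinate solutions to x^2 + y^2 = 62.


Systematically check integer values of x where x^2 <= 62.
For each valid x, check if 62 - x^2 is a perfect square.
Total integer solutions found: 0

0


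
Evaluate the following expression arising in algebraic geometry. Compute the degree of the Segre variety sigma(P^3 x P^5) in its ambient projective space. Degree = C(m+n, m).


The degree of the Segre variety P^3 x P^5 is C(m+n, m).
= C(8, 3)
= 56

56


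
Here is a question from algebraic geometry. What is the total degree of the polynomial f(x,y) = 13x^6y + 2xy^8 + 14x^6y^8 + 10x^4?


Examine each term for its total degree (sum of exponents).
  Term '13x^6y' has total degree 6+1 = 7.
  Term '2xy^8' has total degree 1+8 = 9.
  Term '14x^6y^8' has total degree 6+8 = 14.
  Term '10x^4' has total degree 4+0 = 4.
The maximum total degree among all terms is 14.

14


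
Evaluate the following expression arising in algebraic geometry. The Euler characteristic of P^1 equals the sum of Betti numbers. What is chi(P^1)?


The complex projective space P^1 has one cell in each even real dimension 0, 2, ..., 2.
The cohomology groups are H^{2k}(P^1) = Z for k = 0,...,1, and 0 otherwise.
Euler characteristic = sum of Betti numbers = 1 per even-dimensional cohomology group.
chi(P^1) = 1 + 1 = 2

2


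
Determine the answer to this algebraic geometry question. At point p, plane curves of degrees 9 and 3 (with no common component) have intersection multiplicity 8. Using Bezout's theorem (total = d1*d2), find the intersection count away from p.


By Bezout's theorem, the total intersection number is d1 * d2.
Total = 9 * 3 = 27
Intersection multiplicity at p = 8
Remaining intersections = 27 - 8 = 19

19


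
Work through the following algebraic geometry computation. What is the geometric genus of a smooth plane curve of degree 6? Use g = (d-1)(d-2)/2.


Using the genus formula for smooth plane curves:
g = (d-1)(d-2)/2
g = (6-1)(6-2)/2
g = 5*4/2
g = 20/2 = 10

10


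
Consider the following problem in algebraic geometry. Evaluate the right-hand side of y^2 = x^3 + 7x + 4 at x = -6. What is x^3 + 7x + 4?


Compute x^3 + 7x + 4 at x = -6:
x^3 = (-6)^3 = -216
7*x = 7*(-6) = -42
Sum: -216 - 42 + 4 = -254

-254


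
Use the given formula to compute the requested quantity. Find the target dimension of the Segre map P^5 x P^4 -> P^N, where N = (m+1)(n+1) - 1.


The Segre embedding maps P^m x P^n into P^N via
all products of coordinates from each factor.
N = (m+1)(n+1) - 1
N = (5+1)(4+1) - 1
N = 6*5 - 1
N = 30 - 1 = 29

29


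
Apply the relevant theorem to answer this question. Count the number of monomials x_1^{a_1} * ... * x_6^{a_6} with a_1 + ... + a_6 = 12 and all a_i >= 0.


The number of degree-12 monomials in 6 variables is C(d+n-1, n-1).
= C(12+6-1, 6-1) = C(17, 5)
= 6188

6188


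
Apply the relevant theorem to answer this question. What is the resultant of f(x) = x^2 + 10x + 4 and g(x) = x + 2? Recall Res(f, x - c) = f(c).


For Res(f, x - c), we evaluate f at x = c.
f(-2) = (-2)^2 + 10*(-2) + 4
= 4 - 20 + 4
= -16 + 4 = -12
Res(f, g) = -12

-12


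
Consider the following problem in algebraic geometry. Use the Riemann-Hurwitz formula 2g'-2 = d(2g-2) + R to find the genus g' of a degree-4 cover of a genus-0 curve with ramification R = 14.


Riemann-Hurwitz formula: 2g' - 2 = d(2g - 2) + R
Given: d = 4, g = 0, R = 14
2g' - 2 = 4*(2*0 - 2) + 14
2g' - 2 = 4*(-2) + 14
2g' - 2 = -8 + 14 = 6
2g' = 8
g' = 4

4


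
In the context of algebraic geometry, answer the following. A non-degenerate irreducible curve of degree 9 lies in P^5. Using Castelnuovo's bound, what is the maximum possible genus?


Castelnuovo's bound: write d - 1 = m(r-1) + epsilon with 0 <= epsilon < r-1.
d - 1 = 9 - 1 = 8
r - 1 = 5 - 1 = 4
8 = 2*4 + 0, so m = 2, epsilon = 0
pi(d, r) = m(m-1)(r-1)/2 + m*epsilon
= 2*1*4/2 + 2*0
= 8/2 + 0
= 4 + 0 = 4

4


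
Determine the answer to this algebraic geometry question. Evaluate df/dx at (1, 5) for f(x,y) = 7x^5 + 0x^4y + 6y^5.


df/dx = 5*7*x^4 + 4*0*x^3*y
At (1,5): 5*7*1^4 + 4*0*1^3*5
= 35 + 0
= 35

35


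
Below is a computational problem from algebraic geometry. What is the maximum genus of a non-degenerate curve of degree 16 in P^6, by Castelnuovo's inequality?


Castelnuovo's bound: write d - 1 = m(r-1) + epsilon with 0 <= epsilon < r-1.
d - 1 = 16 - 1 = 15
r - 1 = 6 - 1 = 5
15 = 3*5 + 0, so m = 3, epsilon = 0
pi(d, r) = m(m-1)(r-1)/2 + m*epsilon
= 3*2*5/2 + 3*0
= 30/2 + 0
= 15 + 0 = 15

15


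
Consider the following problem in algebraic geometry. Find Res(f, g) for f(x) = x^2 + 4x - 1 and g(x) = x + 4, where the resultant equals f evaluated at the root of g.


For Res(f, x - c), we evaluate f at x = c.
f(-4) = (-4)^2 + 4*(-4) - 1
= 16 - 16 - 1
= 0 - 1 = -1
Res(f, g) = -1

-1


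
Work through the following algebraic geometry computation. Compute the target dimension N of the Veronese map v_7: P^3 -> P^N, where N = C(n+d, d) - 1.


The Veronese embedding v_d: P^n -> P^N maps each point to all
degree-d monomials in n+1 homogeneous coordinates.
N = C(n+d, d) - 1
N = C(3+7, 7) - 1
N = C(10, 7) - 1
C(10, 7) = 120
N = 120 - 1 = 119

119


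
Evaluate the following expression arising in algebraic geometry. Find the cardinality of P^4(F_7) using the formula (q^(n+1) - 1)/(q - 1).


P^4(F_7) has (q^(n+1) - 1)/(q - 1) points.
= 7^4 + 7^3 + 7^2 + 7^1 + 7^0
= 2401 + 343 + 49 + 7 + 1
= 2801

2801


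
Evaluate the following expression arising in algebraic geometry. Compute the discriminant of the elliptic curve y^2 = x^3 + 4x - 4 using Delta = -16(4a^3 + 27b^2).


Compute each component:
4a^3 = 4*4^3 = 4*64 = 256
27b^2 = 27*(-4)^2 = 27*16 = 432
4a^3 + 27b^2 = 256 + 432 = 688
Delta = -16*688 = -11008

-11008


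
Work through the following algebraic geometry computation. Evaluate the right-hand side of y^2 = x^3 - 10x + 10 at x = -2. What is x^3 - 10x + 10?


Compute x^3 - 10x + 10 at x = -2:
x^3 = (-2)^3 = -8
(-10)*x = (-10)*(-2) = 20
Sum: -8 + 20 + 10 = 22

22


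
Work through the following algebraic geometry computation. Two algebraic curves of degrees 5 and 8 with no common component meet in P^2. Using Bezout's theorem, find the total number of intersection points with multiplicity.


Bezout's theorem states the intersection count equals the product of degrees.
Intersection count = 5 * 8 = 40

40


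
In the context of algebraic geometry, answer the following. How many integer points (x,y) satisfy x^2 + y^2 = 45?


Systematically check integer values of x where x^2 <= 45.
For each valid x, check if 45 - x^2 is a perfect square.
x=3: 45 - 9 = 36, sqrt = 6 (valid)
x=6: 45 - 36 = 9, sqrt = 3 (valid)
Total integer solutions found: 8

8


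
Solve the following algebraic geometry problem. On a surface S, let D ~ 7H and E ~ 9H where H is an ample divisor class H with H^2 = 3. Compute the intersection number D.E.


Using bilinearity of the intersection pairing on a surface S:
(aH).(bH) = ab * (H.H)
We have H^2 = 3.
D.E = (7H).(9H) = 7*9*3
= 63*3
= 189

189


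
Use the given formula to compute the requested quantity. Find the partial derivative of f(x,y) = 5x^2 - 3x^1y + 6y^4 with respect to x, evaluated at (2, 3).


df/dx = 2*5*x^1 + 1*(-3)*x^0*y
At (2,3): 2*5*2^1 + 1*(-3)*2^0*3
= 20 - 9
= 11

11


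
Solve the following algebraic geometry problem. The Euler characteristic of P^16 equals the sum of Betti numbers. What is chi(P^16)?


The complex projective space P^16 has one cell in each even real dimension 0, 2, ..., 32.
The cohomology groups are H^{2k}(P^16) = Z for k = 0,...,16, and 0 otherwise.
Euler characteristic = sum of Betti numbers = 1 per even-dimensional cohomology group.
chi(P^16) = 16 + 1 = 17

17


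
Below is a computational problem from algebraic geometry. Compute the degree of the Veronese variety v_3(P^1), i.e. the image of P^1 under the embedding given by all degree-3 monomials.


The Veronese variety v_3(P^1) has degree d^r.
d^r = 3^1 = 3

3


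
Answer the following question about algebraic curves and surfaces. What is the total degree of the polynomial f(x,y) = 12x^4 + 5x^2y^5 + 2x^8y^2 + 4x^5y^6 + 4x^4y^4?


Examine each term for its total degree (sum of exponents).
  Term '12x^4' has total degree 4+0 = 4.
  Term '5x^2y^5' has total degree 2+5 = 7.
  Term '2x^8y^2' has total degree 8+2 = 10.
  Term '4x^5y^6' has total degree 5+6 = 11.
  Term '4x^4y^4' has total degree 4+4 = 8.
The maximum total degree among all terms is 11.

11


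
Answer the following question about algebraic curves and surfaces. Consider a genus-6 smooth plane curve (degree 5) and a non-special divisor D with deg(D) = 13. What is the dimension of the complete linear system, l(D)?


First, compute the genus of a smooth plane curve of degree 5:
g = (d-1)(d-2)/2 = (5-1)(5-2)/2 = 6
For a non-special divisor D (i.e., h^1(D) = 0), Riemann-Roch gives:
l(D) = deg(D) - g + 1
Since deg(D) = 13 >= 2g - 1 = 11, D is non-special.
l(D) = 13 - 6 + 1 = 8

8
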